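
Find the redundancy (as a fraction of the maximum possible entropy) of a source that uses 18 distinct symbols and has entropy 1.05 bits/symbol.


H_max = log2(K) = log2(18) = 4.1699 bits/symbol. Redundancy = 1 - H/H_max = 1 - 1.05/4.1699 = 1 - 0.2518 = 0.7482

0.7482


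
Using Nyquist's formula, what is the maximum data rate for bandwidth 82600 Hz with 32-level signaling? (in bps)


Rate = 2 * B * log2(M) = 2 * 82600 * 5.0 = 826000.0

826000.0 bps


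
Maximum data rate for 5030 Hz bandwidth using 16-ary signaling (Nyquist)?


Rate = 2 * B * log2(M) = 2 * 5030 * 4.0 = 40240.0

40240.0 bps


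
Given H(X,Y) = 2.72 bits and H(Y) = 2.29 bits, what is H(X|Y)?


H(X|Y) = H(X,Y) - H(Y) = 2.72 - 2.29 = 0.43

0.43 bits


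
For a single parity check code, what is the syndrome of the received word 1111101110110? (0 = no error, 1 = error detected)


Syndrome = XOR of all bits = 1 XOR 1 XOR 1 XOR 1 XOR 1 XOR 0 XOR 1 XOR 1 XOR 1 XOR 0 XOR 1 XOR 1 XOR 0 = 0

0


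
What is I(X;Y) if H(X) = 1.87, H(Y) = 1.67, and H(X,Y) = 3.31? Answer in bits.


I(X;Y) = H(X) + H(Y) - H(X,Y) = 1.87 + 1.67 - 3.31 = 0.23

0.23 bits


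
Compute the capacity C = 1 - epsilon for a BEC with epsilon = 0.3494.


C = 1 - epsilon = 1 - 0.3494 = 0.6506

0.6506 bits


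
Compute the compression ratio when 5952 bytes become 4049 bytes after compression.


Ratio = original / compressed = 5952 / 4049 = 1.47

1.47


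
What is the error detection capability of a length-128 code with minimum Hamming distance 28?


Detection capability = d_min - 1 = 28 - 1 = 27

27 errors


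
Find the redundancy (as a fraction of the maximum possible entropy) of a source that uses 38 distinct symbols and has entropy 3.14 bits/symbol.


H_max = log2(K) = log2(38) = 5.2479 bits/symbol. Redundancy = 1 - H/H_max = 1 - 3.14/5.2479 = 1 - 0.5983 = 0.4017

0.4017


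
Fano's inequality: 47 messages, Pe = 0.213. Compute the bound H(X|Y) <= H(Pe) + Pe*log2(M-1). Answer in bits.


H(Pe) = -Pe*log2(Pe) - (1-Pe)*log2(1-Pe) = -0.213*log2(0.213) - 0.787*log2(0.787) = 0.475219 + 0.271959 = 0.7472. Pe*log2(M-1) = 0.213*log2(46) = 1.176519. Bound = H(Pe) + Pe*log2(M-1) = 0.475219 + 0.271959 + 1.176519 = 1.9237

1.9237 bits


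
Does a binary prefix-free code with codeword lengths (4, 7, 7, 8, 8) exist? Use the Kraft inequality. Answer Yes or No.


Kraft sum = sum(2^(-l_i)) = 0.0859, need <= 1. Result: satisfied (a binary prefix-free code with these lengths exists)

Yes


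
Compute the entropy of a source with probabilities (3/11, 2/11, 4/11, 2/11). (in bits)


H = -sum(p_i * log2(p_i)). Terms: -(3/11)*log2(3/11) = 0.511219; -(2/11)*log2(2/11) = 0.447169; -(4/11)*log2(4/11) = 0.530702; -(2/11)*log2(2/11) = 0.447169. H = 0.511219 + 0.447169 + 0.530702 + 0.447169 = 1.9363

1.9363 bits


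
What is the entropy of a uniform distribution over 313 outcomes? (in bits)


H = log2(n) = log2(313) = 8.29

8.29 bits


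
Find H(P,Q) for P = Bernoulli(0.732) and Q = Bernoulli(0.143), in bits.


H(P,Q) = -p*log2(q) - (1-p)*log2(1-q). -0.732*log2(0.143) = 2.053928; -0.268*log2(0.857) = 0.059666. H(P,Q) = 2.053928 + 0.059666 = 2.1136

2.1136 bits


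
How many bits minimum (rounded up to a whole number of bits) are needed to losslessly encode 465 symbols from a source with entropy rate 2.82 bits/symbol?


Minimum bits >= n * H = 465 * 2.82 = 1311.3, rounded up to a whole number of bits = 1312

1312 bits


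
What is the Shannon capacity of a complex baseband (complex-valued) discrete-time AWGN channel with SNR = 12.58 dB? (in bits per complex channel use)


SNR_linear = 10^(12.58/10) = 18.1134; C = log2(1 + SNR_linear) = log2(1 + 18.1134) = 4.2565

4.2565 bits/channel use


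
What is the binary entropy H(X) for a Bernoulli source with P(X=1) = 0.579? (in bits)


H = -p*log2(p) - (1-p)*log2(1-p). -0.579*log2(0.579) = 0.456463; -0.421*log2(0.421) = 0.525453. H = 0.456463 + 0.525453 = 0.9819

0.9819 bits


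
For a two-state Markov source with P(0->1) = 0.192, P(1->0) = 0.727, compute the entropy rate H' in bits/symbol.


Stationary distribution: pi_0 = p10/(p01+p10) = 0.7911, pi_1 = 0.2089. Entropy rate H' = pi_0*H(p01) + pi_1*H(p10) = 0.7911*0.7056 + 0.2089*0.8457 = 0.7349

0.7349 bits/symbol


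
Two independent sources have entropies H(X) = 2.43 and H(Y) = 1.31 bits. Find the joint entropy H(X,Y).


For independent variables, H(X,Y) = H(X) + H(Y) = 2.43 + 1.31 = 3.74

3.74 bits


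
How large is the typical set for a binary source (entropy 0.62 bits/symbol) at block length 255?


log2|A_typical| = nH = 255 * 0.62 = 158.1, so |A_typical| ~ 2^158.1 = 3.916e+47

3.916e+47


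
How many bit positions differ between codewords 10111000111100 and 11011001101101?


Count differing positions: . ^ ^ . . . . ^ . ^ . . . ^ = 5 differences

5


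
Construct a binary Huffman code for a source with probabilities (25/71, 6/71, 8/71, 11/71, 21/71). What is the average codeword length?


Huffman construction (repeatedly merge the two least-probable nodes; each merge adds 1 bit to every symbol beneath it): 6/71 + 8/71 = 14/71; 11/71 + 14/71 = 25/71; 21/71 + 25/71 = 46/71; 25/71 + 46/71 = 1. Resulting codeword lengths (in the order the probabilities were given): (2, 3, 3, 2, 2). L_avg = sum(p_i * l_i) = 25/71*2 + 6/71*3 + 8/71*3 + 11/71*2 + 21/71*2 = 156/71 = 2.1972

2.1972 bits


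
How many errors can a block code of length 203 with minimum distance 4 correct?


Correction capability = floor((d-1)/2) = floor((4-1)/2) = 1

1 errors


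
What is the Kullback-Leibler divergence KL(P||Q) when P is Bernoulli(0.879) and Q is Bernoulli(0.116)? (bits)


KL = p*log2(p/q) + (1-p)*log2((1-p)/(1-q)) = 0.879*log2(0.879/0.116) + 0.121*log2(0.121/0.884) = 2.2211

2.2211 bits


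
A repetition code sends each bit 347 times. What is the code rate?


Rate = k/n = 1/347

1/347


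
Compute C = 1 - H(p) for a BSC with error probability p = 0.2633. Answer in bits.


H(p) = -p*log2(p) - (1-p)*log2(1-p) = -0.2633*log2(0.2633) - 0.7367*log2(0.7367) = 0.506911 + 0.324775 = 0.8317. C = 1 - H(p) = 1 - 0.8317 = 0.1683

0.1683 bits


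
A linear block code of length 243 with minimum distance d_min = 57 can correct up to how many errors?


Correction capability = floor((d-1)/2) = floor((57-1)/2) = 28

28 errors


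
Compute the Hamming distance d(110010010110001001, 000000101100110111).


Count differing positions: ^ ^ . . ^ . ^ ^ ^ . ^ . ^ ^ ^ ^ ^ . = 12 differences

12


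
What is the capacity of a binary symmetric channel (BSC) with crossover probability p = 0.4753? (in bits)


H(p) = -p*log2(p) - (1-p)*log2(1-p) = -0.4753*log2(0.4753) - 0.5247*log2(0.5247) = 0.510040 + 0.488199 = 0.9982. C = 1 - H(p) = 1 - 0.9982 = 0.0018

0.0018 bits


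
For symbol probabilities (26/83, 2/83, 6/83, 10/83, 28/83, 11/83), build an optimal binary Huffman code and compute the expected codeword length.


Huffman construction (repeatedly merge the two least-probable nodes; each merge adds 1 bit to every symbol beneath it): 2/83 + 6/83 = 8/83; 8/83 + 10/83 = 18/83; 11/83 + 18/83 = 29/83; 26/83 + 28/83 = 54/83; 29/83 + 54/83 = 1. Resulting codeword lengths (in the order the probabilities were given): (2, 4, 4, 3, 2, 2). L_avg = sum(p_i * l_i) = 26/83*2 + 2/83*4 + 6/83*4 + 10/83*3 + 28/83*2 + 11/83*2 = 192/83 = 2.3133

2.3133 bits


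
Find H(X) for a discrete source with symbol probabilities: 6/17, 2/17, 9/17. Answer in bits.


H = -sum(p_i * log2(p_i)). Terms: -(6/17)*log2(6/17) = 0.530294; -(2/17)*log2(2/17) = 0.363231; -(9/17)*log2(9/17) = 0.485755. H = 0.530294 + 0.363231 + 0.485755 = 1.3793

1.3793 bits


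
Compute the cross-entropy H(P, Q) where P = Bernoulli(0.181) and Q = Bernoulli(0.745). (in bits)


H(P,Q) = -p*log2(q) - (1-p)*log2(1-q). -0.181*log2(0.745) = 0.076868; -0.819*log2(0.255) = 1.614602. H(P,Q) = 0.076868 + 1.614602 = 1.6915

1.6915 bits


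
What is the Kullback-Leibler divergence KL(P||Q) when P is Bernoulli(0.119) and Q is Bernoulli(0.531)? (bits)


KL = p*log2(p/q) + (1-p)*log2((1-p)/(1-q)) = 0.119*log2(0.119/0.531) + 0.881*log2(0.881/0.469) = 0.5445

0.5445 bits


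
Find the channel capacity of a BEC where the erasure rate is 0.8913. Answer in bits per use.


C = 1 - epsilon = 1 - 0.8913 = 0.1087

0.1087 bits


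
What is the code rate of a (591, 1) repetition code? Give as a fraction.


Rate = k/n = 1/591

1/591


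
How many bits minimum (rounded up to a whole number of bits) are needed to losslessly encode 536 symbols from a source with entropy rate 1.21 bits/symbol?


Minimum bits >= n * H = 536 * 1.21 = 648.56, rounded up to a whole number of bits = 649

649 bits


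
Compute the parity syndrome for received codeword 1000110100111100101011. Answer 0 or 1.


Syndrome = XOR of all bits = 1 XOR 0 XOR 0 XOR 0 XOR 1 XOR 1 XOR 0 XOR 1 XOR 0 XOR 0 XOR 1 XOR 1 XOR 1 XOR 1 XOR 0 XOR 0 XOR 1 XOR 0 XOR 1 XOR 0 XOR 1 XOR 1 = 0

0


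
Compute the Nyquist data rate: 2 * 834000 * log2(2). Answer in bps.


Rate = 2 * B * log2(M) = 2 * 834000 * 1.0 = 1668000.0

1668000.0 bps


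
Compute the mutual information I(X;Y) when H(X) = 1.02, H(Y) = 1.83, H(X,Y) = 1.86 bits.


I(X;Y) = H(X) + H(Y) - H(X,Y) = 1.02 + 1.83 - 1.86 = 0.99

0.99 bits


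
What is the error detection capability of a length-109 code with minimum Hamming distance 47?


Detection capability = d_min - 1 = 47 - 1 = 46

46 errors


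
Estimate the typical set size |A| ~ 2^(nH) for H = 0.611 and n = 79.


log2|A_typical| = nH = 79 * 0.611 = 48.269, so |A_typical| ~ 2^48.269 = 3.392e+14

3.392e+14


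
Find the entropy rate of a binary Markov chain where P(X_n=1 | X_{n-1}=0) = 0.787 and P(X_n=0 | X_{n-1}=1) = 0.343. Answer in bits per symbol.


Stationary distribution: pi_0 = p10/(p01+p10) = 0.3035, pi_1 = 0.6965. Entropy rate H' = pi_0*H(p01) + pi_1*H(p10) = 0.3035*0.7472 + 0.6965*0.9277 = 0.8729

0.8729 bits/symbol


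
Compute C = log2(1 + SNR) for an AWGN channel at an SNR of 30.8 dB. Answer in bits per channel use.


SNR_linear = 10^(30.8/10) = 1202.2644; C = log2(1 + SNR_linear) = log2(1 + 1202.2644) = 10.2327

10.2327 bits/channel use


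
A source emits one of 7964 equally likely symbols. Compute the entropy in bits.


H = log2(n) = log2(7964) = 12.9593

12.9593 bits


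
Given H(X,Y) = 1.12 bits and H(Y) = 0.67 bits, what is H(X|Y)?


H(X|Y) = H(X,Y) - H(Y) = 1.12 - 0.67 = 0.45

0.45 bits


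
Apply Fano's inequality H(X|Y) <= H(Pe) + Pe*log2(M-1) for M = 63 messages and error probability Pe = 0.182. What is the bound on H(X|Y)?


H(Pe) = -Pe*log2(Pe) - (1-Pe)*log2(1-Pe) = -0.182*log2(0.182) - 0.818*log2(0.818) = 0.447354 + 0.237079 = 0.6844. Pe*log2(M-1) = 0.182*log2(62) = 1.083664. Bound = H(Pe) + Pe*log2(M-1) = 0.447354 + 0.237079 + 1.083664 = 1.7681

1.7681 bits


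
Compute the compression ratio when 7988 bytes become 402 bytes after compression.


Ratio = original / compressed = 7988 / 402 = 19.8706

19.8706


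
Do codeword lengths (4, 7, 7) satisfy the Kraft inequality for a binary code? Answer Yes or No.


Kraft sum = sum(2^(-l_i)) = 0.0781, need <= 1. Result: satisfied (a binary prefix-free code with these lengths exists)

Yes


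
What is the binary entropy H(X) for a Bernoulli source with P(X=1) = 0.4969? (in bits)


H = -p*log2(p) - (1-p)*log2(1-p). -0.4969*log2(0.4969) = 0.501358; -0.5031*log2(0.5031) = 0.498614. H = 0.501358 + 0.498614 = 1.0

1.0 bits


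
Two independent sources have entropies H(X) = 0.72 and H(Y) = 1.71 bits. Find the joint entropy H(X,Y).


For independent variables, H(X,Y) = H(X) + H(Y) = 0.72 + 1.71 = 2.43

2.43 bits


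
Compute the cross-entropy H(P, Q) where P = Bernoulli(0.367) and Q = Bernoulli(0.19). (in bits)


H(P,Q) = -p*log2(q) - (1-p)*log2(1-q). -0.367*log2(0.19) = 0.879306; -0.633*log2(0.81) = 0.192436. H(P,Q) = 0.879306 + 0.192436 = 1.0717

1.0717 bits


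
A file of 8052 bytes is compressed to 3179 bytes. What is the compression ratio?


Ratio = original / compressed = 8052 / 3179 = 2.5329

2.5329


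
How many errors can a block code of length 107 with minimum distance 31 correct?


Correction capability = floor((d-1)/2) = floor((31-1)/2) = 15

15 errors


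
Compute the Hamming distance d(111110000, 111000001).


Count differing positions: . . . ^ ^ . . . ^ = 3 differences

3


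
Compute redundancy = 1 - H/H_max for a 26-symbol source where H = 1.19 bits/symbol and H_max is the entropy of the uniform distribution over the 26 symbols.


H_max = log2(K) = log2(26) = 4.7004 bits/symbol. Redundancy = 1 - H/H_max = 1 - 1.19/4.7004 = 1 - 0.2532 = 0.7468

0.7468


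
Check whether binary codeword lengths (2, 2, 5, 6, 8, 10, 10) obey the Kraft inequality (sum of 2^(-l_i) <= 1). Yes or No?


Kraft sum = sum(2^(-l_i)) = 0.5527, need <= 1. Result: satisfied (a binary prefix-free code with these lengths exists)

Yes


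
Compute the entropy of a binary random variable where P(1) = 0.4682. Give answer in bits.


H = -p*log2(p) - (1-p)*log2(1-p). -0.4682*log2(0.4682) = 0.512587; -0.5318*log2(0.5318) = 0.484493. H = 0.512587 + 0.484493 = 0.9971

0.9971 bits


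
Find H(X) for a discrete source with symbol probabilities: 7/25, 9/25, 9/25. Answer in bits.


H = -sum(p_i * log2(p_i)). Terms: -(7/25)*log2(7/25) = 0.514220; -(9/25)*log2(9/25) = 0.530615; -(9/25)*log2(9/25) = 0.530615. H = 0.514220 + 0.530615 + 0.530615 = 1.5755

1.5755 bits


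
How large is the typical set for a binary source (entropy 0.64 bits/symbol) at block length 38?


log2|A_typical| = nH = 38 * 0.64 = 24.32, so |A_typical| ~ 2^24.32 = 2.094e+07

2.094e+07


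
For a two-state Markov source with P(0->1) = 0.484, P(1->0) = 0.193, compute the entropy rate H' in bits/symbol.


Stationary distribution: pi_0 = p10/(p01+p10) = 0.2851, pi_1 = 0.7149. Entropy rate H' = pi_0*H(p01) + pi_1*H(p10) = 0.2851*0.9993 + 0.7149*0.7077 = 0.7908

0.7908 bits/symbol


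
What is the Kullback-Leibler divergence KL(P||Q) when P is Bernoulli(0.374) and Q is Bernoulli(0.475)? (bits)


KL = p*log2(p/q) + (1-p)*log2((1-p)/(1-q)) = 0.374*log2(0.374/0.475) + 0.626*log2(0.626/0.525) = 0.0299

0.0299 bits


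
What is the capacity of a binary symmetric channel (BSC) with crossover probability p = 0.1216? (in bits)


H(p) = -p*log2(p) - (1-p)*log2(1-p) = -0.1216*log2(0.1216) - 0.8784*log2(0.8784) = 0.369638 + 0.164305 = 0.5339. C = 1 - H(p) = 1 - 0.5339 = 0.4661

0.4661 bits


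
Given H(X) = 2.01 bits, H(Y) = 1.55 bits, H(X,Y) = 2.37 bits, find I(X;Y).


I(X;Y) = H(X) + H(Y) - H(X,Y) = 2.01 + 1.55 - 2.37 = 1.19

1.19 bits


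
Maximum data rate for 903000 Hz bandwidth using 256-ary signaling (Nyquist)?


Rate = 2 * B * log2(M) = 2 * 903000 * 8.0 = 14448000.0

14448000.0 bps


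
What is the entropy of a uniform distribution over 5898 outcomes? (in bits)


H = log2(n) = log2(5898) = 12.526

12.526 bits


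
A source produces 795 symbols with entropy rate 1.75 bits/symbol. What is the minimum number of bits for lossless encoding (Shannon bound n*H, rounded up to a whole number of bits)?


Minimum bits >= n * H = 795 * 1.75 = 1391.25, rounded up to a whole number of bits = 1392

1392 bits


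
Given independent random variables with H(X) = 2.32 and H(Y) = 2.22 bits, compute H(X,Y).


For independent variables, H(X,Y) = H(X) + H(Y) = 2.32 + 2.22 = 4.54

4.54 bits


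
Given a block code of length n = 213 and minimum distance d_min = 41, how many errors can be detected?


Detection capability = d_min - 1 = 41 - 1 = 40

40 errors


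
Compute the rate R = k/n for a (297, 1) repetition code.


Rate = k/n = 1/297

1/297


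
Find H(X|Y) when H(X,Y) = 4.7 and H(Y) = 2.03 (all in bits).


H(X|Y) = H(X,Y) - H(Y) = 4.7 - 2.03 = 2.67

2.67 bits


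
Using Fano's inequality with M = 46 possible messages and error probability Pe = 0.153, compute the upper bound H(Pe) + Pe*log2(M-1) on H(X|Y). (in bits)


H(Pe) = -Pe*log2(Pe) - (1-Pe)*log2(1-Pe) = -0.153*log2(0.153) - 0.847*log2(0.847) = 0.414385 + 0.202913 = 0.6173. Pe*log2(M-1) = 0.153*log2(45) = 0.840254. Bound = H(Pe) + Pe*log2(M-1) = 0.414385 + 0.202913 + 0.840254 = 1.4576

1.4576 bits


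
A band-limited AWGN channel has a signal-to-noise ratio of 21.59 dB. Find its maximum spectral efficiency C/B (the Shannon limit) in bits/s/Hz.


SNR_linear = 10^(21.59/10) = 144.2115; C/B = log2(1 + SNR_linear) = log2(1 + 144.2115) = 7.182

7.182 bits/s/Hz


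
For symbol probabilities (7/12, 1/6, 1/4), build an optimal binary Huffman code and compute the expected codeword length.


Huffman construction (repeatedly merge the two least-probable nodes; each merge adds 1 bit to every symbol beneath it): 1/6 + 1/4 = 5/12; 5/12 + 7/12 = 1. Resulting codeword lengths (in the order the probabilities were given): (1, 2, 2). L_avg = sum(p_i * l_i) = 7/12*1 + 1/6*2 + 1/4*2 = 17/12 = 1.4167

1.4167 bits


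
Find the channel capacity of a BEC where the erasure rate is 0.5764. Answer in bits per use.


C = 1 - epsilon = 1 - 0.5764 = 0.4236

0.4236 bits


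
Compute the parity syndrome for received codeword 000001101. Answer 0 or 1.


Syndrome = XOR of all bits = 0 XOR 0 XOR 0 XOR 0 XOR 0 XOR 1 XOR 1 XOR 0 XOR 1 = 1

1


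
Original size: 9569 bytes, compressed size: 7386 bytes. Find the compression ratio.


Ratio = original / compressed = 9569 / 7386 = 1.2956

1.2956


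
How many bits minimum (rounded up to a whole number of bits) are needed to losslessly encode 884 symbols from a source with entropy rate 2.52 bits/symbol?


Minimum bits >= n * H = 884 * 2.52 = 2227.68, rounded up to a whole number of bits = 2228

2228 bits


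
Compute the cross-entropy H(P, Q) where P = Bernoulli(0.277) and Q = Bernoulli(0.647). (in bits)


H(P,Q) = -p*log2(q) - (1-p)*log2(1-q). -0.277*log2(0.647) = 0.174001; -0.723*log2(0.353) = 1.086134. H(P,Q) = 0.174001 + 1.086134 = 1.2601

1.2601 bits


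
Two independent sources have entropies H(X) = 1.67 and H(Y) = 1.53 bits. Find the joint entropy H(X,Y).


For independent variables, H(X,Y) = H(X) + H(Y) = 1.67 + 1.53 = 3.2

3.2 bits


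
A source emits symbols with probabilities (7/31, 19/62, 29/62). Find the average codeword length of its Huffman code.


Huffman construction (repeatedly merge the two least-probable nodes; each merge adds 1 bit to every symbol beneath it): 7/31 + 19/62 = 33/62; 29/62 + 33/62 = 1. Resulting codeword lengths (in the order the probabilities were given): (2, 2, 1). L_avg = sum(p_i * l_i) = 7/31*2 + 19/62*2 + 29/62*1 = 95/62 = 1.5323

1.5323 bits


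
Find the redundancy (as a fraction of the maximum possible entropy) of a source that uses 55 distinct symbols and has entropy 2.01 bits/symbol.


H_max = log2(K) = log2(55) = 5.7814 bits/symbol. Redundancy = 1 - H/H_max = 1 - 2.01/5.7814 = 1 - 0.3477 = 0.6523

0.6523


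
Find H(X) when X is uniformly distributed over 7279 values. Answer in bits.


H = log2(n) = log2(7279) = 12.8295

12.8295 bits


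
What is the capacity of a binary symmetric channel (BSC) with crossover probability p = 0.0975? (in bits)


H(p) = -p*log2(p) - (1-p)*log2(1-p) = -0.0975*log2(0.0975) - 0.9025*log2(0.9025) = 0.327449 + 0.133571 = 0.461. C = 1 - H(p) = 1 - 0.461 = 0.539

0.539 bits


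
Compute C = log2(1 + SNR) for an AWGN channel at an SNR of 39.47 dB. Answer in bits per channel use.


SNR_linear = 10^(39.47/10) = 8851.1561; C = log2(1 + SNR_linear) = log2(1 + 8851.1561) = 13.1118

13.1118 bits/channel use


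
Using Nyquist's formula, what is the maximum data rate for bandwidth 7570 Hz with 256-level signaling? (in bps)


Rate = 2 * B * log2(M) = 2 * 7570 * 8.0 = 121120.0

121120.0 bps


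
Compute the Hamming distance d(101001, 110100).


Count differing positions: . ^ ^ ^ . ^ = 4 differences

4


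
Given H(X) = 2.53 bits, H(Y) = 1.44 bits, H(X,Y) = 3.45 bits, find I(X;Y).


I(X;Y) = H(X) + H(Y) - H(X,Y) = 2.53 + 1.44 - 3.45 = 0.52

0.52 bits


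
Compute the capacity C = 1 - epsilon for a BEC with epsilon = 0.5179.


C = 1 - epsilon = 1 - 0.5179 = 0.4821

0.4821 bits


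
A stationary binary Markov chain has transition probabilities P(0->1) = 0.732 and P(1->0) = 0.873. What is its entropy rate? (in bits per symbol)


Stationary distribution: pi_0 = p10/(p01+p10) = 0.5439, pi_1 = 0.4561. Entropy rate H' = pi_0*H(p01) + pi_1*H(p10) = 0.5439*0.8386 + 0.4561*0.5492 = 0.7066

0.7066 bits/symbol


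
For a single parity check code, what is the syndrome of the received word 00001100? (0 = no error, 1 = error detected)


Syndrome = XOR of all bits = 0 XOR 0 XOR 0 XOR 0 XOR 1 XOR 1 XOR 0 XOR 0 = 0

0


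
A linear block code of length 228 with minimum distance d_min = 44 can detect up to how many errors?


Detection capability = d_min - 1 = 44 - 1 = 43

43 errors


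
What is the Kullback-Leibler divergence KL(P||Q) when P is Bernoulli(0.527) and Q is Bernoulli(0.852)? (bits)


KL = p*log2(p/q) + (1-p)*log2((1-p)/(1-q)) = 0.527*log2(0.527/0.852) + 0.473*log2(0.473/0.148) = 0.4276

0.4276 bits


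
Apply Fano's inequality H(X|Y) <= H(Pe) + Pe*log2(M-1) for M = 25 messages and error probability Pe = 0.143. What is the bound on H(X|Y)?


H(Pe) = -Pe*log2(Pe) - (1-Pe)*log2(1-Pe) = -0.143*log2(0.143) - 0.857*log2(0.857) = 0.401246 + 0.190796 = 0.592. Pe*log2(M-1) = 0.143*log2(24) = 0.655650. Bound = H(Pe) + Pe*log2(M-1) = 0.401246 + 0.190796 + 0.655650 = 1.2477

1.2477 bits


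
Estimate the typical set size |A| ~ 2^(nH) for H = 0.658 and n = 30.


log2|A_typical| = nH = 30 * 0.658 = 19.74, so |A_typical| ~ 2^19.74 = 8.757e+05

8.757e+05


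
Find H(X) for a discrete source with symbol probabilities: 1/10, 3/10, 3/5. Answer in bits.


H = -sum(p_i * log2(p_i)). Terms: -(1/10)*log2(1/10) = 0.332193; -(3/10)*log2(3/10) = 0.521090; -(3/5)*log2(3/5) = 0.442179. H = 0.332193 + 0.521090 + 0.442179 = 1.2955

1.2955 bits


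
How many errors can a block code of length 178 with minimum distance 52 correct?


Correction capability = floor((d-1)/2) = floor((52-1)/2) = 25

25 errors


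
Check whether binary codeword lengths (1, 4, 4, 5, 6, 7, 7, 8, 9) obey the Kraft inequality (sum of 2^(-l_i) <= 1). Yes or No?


Kraft sum = sum(2^(-l_i)) = 0.6934, need <= 1. Result: satisfied (a binary prefix-free code with these lengths exists)

Yes


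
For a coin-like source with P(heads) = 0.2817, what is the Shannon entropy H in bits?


H = -p*log2(p) - (1-p)*log2(1-p). -0.2817*log2(0.2817) = 0.514882; -0.7183*log2(0.7183) = 0.342874. H = 0.514882 + 0.342874 = 0.8578

0.8578 bits


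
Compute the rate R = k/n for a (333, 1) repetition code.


Rate = k/n = 1/333

1/333


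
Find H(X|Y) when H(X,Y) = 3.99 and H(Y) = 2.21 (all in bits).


H(X|Y) = H(X,Y) - H(Y) = 3.99 - 2.21 = 1.78

1.78 bits


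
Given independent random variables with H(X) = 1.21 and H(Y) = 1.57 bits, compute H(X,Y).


For independent variables, H(X,Y) = H(X) + H(Y) = 1.21 + 1.57 = 2.78

2.78 bits


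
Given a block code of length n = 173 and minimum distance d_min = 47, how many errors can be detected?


Detection capability = d_min - 1 = 47 - 1 = 46

46 errors


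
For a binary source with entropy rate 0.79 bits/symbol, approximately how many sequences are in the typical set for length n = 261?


log2|A_typical| = nH = 261 * 0.79 = 206.19, so |A_typical| ~ 2^206.19 = 1.173e+62

1.173e+62


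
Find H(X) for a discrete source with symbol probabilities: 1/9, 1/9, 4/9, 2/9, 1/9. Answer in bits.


H = -sum(p_i * log2(p_i)). Terms: -(1/9)*log2(1/9) = 0.352214; -(1/9)*log2(1/9) = 0.352214; -(4/9)*log2(4/9) = 0.519967; -(2/9)*log2(2/9) = 0.482206; -(1/9)*log2(1/9) = 0.352214. H = 0.352214 + 0.352214 + 0.519967 + 0.482206 + 0.352214 = 2.0588

2.0588 bits


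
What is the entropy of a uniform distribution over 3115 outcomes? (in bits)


H = log2(n) = log2(3115) = 11.605

11.605 bits


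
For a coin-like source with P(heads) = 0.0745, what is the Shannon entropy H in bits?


H = -p*log2(p) - (1-p)*log2(1-p). -0.0745*log2(0.0745) = 0.279123; -0.9255*log2(0.9255) = 0.103374. H = 0.279123 + 0.103374 = 0.3825

0.3825 bits


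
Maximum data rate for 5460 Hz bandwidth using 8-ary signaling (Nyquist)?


Rate = 2 * B * log2(M) = 2 * 5460 * 3.0 = 32760.0

32760.0 bps


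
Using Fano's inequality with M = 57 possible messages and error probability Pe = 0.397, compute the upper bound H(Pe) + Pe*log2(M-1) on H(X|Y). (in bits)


H(Pe) = -Pe*log2(Pe) - (1-Pe)*log2(1-Pe) = -0.397*log2(0.397) - 0.603*log2(0.603) = 0.529117 + 0.440051 = 0.9692. Pe*log2(M-1) = 0.397*log2(56) = 2.305520. Bound = H(Pe) + Pe*log2(M-1) = 0.529117 + 0.440051 + 2.305520 = 3.2747

3.2747 bits


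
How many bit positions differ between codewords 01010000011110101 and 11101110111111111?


Count differing positions: ^ . ^ ^ ^ ^ ^ . ^ . . . . ^ . ^ . = 9 differences

9


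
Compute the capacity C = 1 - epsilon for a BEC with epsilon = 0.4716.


C = 1 - epsilon = 1 - 0.4716 = 0.5284

0.5284 bits


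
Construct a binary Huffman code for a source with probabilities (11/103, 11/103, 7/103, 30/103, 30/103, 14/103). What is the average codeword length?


Huffman construction (repeatedly merge the two least-probable nodes; each merge adds 1 bit to every symbol beneath it): 7/103 + 11/103 = 18/103; 11/103 + 14/103 = 25/103; 18/103 + 25/103 = 43/103; 30/103 + 30/103 = 60/103; 43/103 + 60/103 = 1. Resulting codeword lengths (in the order the probabilities were given): (3, 3, 3, 2, 2, 3). L_avg = sum(p_i * l_i) = 11/103*3 + 11/103*3 + 7/103*3 + 30/103*2 + 30/103*2 + 14/103*3 = 249/103 = 2.4175

2.4175 bits


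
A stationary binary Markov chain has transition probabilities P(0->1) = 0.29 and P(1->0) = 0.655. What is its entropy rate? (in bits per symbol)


Stationary distribution: pi_0 = p10/(p01+p10) = 0.6931, pi_1 = 0.3069. Entropy rate H' = pi_0*H(p01) + pi_1*H(p10) = 0.6931*0.8687 + 0.3069*0.9295 = 0.8874

0.8874 bits/symbol


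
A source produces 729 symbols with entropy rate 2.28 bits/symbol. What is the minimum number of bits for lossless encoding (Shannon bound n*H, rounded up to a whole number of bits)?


Minimum bits >= n * H = 729 * 2.28 = 1662.12, rounded up to a whole number of bits = 1663

1663 bits


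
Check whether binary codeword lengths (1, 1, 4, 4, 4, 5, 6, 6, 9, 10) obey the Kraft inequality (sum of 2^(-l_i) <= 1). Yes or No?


Kraft sum = sum(2^(-l_i)) = 1.2529, need <= 1. Result: violated (a binary prefix-free code with these lengths cannot exist)

No


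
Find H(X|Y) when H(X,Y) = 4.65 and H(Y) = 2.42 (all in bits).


H(X|Y) = H(X,Y) - H(Y) = 4.65 - 2.42 = 2.23

2.23 bits


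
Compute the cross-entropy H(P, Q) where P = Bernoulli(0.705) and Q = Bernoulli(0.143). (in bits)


H(P,Q) = -p*log2(q) - (1-p)*log2(1-q). -0.705*log2(0.143) = 1.978169; -0.295*log2(0.857) = 0.065677. H(P,Q) = 1.978169 + 0.065677 = 2.0438

2.0438 bits


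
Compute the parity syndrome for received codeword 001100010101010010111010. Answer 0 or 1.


Syndrome = XOR of all bits = 0 XOR 0 XOR 1 XOR 1 XOR 0 XOR 0 XOR 0 XOR 1 XOR 0 XOR 1 XOR 0 XOR 1 XOR 0 XOR 1 XOR 0 XOR 0 XOR 1 XOR 0 XOR 1 XOR 1 XOR 1 XOR 0 XOR 1 XOR 0 = 1

1


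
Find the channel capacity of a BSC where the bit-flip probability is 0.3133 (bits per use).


H(p) = -p*log2(p) - (1-p)*log2(1-p) = -0.3133*log2(0.3133) - 0.6867*log2(0.6867) = 0.524584 + 0.372362 = 0.8969. C = 1 - H(p) = 1 - 0.8969 = 0.1031

0.1031 bits


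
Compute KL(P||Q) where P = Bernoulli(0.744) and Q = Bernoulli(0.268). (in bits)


KL = p*log2(p/q) + (1-p)*log2((1-p)/(1-q)) = 0.744*log2(0.744/0.268) + 0.256*log2(0.256/0.732) = 0.7079

0.7079 bits


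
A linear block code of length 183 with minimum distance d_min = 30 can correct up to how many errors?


Correction capability = floor((d-1)/2) = floor((30-1)/2) = 14

14 errors


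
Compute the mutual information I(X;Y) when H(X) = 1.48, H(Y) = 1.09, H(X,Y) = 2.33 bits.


I(X;Y) = H(X) + H(Y) - H(X,Y) = 1.48 + 1.09 - 2.33 = 0.24

0.24 bits


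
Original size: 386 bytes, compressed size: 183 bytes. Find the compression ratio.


Ratio = original / compressed = 386 / 183 = 2.1093

2.1093


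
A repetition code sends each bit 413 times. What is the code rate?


Rate = k/n = 1/413

1/413


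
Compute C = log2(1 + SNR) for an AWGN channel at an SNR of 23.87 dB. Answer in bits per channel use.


SNR_linear = 10^(23.87/10) = 243.7811; C = log2(1 + SNR_linear) = log2(1 + 243.7811) = 7.9353

7.9353 bits/channel use


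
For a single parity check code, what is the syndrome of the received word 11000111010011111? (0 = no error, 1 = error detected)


Syndrome = XOR of all bits = 1 XOR 1 XOR 0 XOR 0 XOR 0 XOR 1 XOR 1 XOR 1 XOR 0 XOR 1 XOR 0 XOR 0 XOR 1 XOR 1 XOR 1 XOR 1 XOR 1 = 1

1


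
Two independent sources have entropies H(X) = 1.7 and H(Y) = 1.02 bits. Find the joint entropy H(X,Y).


For independent variables, H(X,Y) = H(X) + H(Y) = 1.7 + 1.02 = 2.72

2.72 bits


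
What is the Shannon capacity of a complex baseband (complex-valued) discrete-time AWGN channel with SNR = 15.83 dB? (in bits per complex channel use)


SNR_linear = 10^(15.83/10) = 38.2825; C = log2(1 + SNR_linear) = log2(1 + 38.2825) = 5.2958

5.2958 bits/channel use


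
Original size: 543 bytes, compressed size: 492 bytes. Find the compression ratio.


Ratio = original / compressed = 543 / 492 = 1.1037

1.1037


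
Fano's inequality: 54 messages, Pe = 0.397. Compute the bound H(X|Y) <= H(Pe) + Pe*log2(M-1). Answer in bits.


H(Pe) = -Pe*log2(Pe) - (1-Pe)*log2(1-Pe) = -0.397*log2(0.397) - 0.603*log2(0.603) = 0.529117 + 0.440051 = 0.9692. Pe*log2(M-1) = 0.397*log2(53) = 2.273984. Bound = H(Pe) + Pe*log2(M-1) = 0.529117 + 0.440051 + 2.273984 = 3.2432

3.2432 bits


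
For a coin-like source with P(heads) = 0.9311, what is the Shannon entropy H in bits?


H = -p*log2(p) - (1-p)*log2(1-p). -0.9311*log2(0.9311) = 0.095896; -0.0689*log2(0.0689) = 0.265909. H = 0.095896 + 0.265909 = 0.3618

0.3618 bits


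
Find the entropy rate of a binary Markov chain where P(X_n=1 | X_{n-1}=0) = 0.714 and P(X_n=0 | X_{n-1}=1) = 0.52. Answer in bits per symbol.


Stationary distribution: pi_0 = p10/(p01+p10) = 0.4214, pi_1 = 0.5786. Entropy rate H' = pi_0*H(p01) + pi_1*H(p10) = 0.4214*0.8635 + 0.5786*0.9988 = 0.9418

0.9418 bits/symbol


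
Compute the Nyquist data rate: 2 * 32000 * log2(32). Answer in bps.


Rate = 2 * B * log2(M) = 2 * 32000 * 5.0 = 320000.0

320000.0 bps


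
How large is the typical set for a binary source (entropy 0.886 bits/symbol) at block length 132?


log2|A_typical| = nH = 132 * 0.886 = 116.952, so |A_typical| ~ 2^116.952 = 1.607e+35

1.607e+35


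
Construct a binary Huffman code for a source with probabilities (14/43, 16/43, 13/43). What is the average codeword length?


Huffman construction (repeatedly merge the two least-probable nodes; each merge adds 1 bit to every symbol beneath it): 13/43 + 14/43 = 27/43; 16/43 + 27/43 = 1. Resulting codeword lengths (in the order the probabilities were given): (2, 1, 2). L_avg = sum(p_i * l_i) = 14/43*2 + 16/43*1 + 13/43*2 = 70/43 = 1.6279

1.6279 bits


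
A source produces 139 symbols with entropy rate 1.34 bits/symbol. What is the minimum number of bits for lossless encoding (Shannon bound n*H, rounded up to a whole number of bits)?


Minimum bits >= n * H = 139 * 1.34 = 186.26, rounded up to a whole number of bits = 187

187 bits


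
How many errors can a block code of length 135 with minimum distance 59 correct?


Correction capability = floor((d-1)/2) = floor((59-1)/2) = 29

29 errors


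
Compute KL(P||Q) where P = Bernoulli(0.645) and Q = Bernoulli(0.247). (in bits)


KL = p*log2(p/q) + (1-p)*log2((1-p)/(1-q)) = 0.645*log2(0.645/0.247) + 0.355*log2(0.355/0.753) = 0.5081

0.5081 bits


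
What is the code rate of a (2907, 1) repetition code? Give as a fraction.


Rate = k/n = 1/2907

1/2907


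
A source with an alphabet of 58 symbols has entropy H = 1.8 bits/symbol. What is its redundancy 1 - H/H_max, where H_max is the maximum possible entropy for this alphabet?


H_max = log2(K) = log2(58) = 5.858 bits/symbol. Redundancy = 1 - H/H_max = 1 - 1.8/5.858 = 1 - 0.3073 = 0.6927

0.6927


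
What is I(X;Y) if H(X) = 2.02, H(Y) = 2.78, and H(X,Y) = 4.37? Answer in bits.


I(X;Y) = H(X) + H(Y) - H(X,Y) = 2.02 + 2.78 - 4.37 = 0.43

0.43 bits


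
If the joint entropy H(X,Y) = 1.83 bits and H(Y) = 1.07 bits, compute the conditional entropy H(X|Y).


H(X|Y) = H(X,Y) - H(Y) = 1.83 - 1.07 = 0.76

0.76 bits


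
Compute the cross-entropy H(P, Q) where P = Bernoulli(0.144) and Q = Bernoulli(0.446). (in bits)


H(P,Q) = -p*log2(q) - (1-p)*log2(1-q). -0.144*log2(0.446) = 0.167743; -0.856*log2(0.554) = 0.729348. H(P,Q) = 0.167743 + 0.729348 = 0.8971

0.8971 bits


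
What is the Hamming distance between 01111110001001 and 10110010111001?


Count differing positions: ^ ^ . . ^ ^ . . ^ ^ . . . . = 6 differences

6


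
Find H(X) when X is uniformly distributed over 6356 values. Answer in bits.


H = log2(n) = log2(6356) = 12.6339

12.6339 bits


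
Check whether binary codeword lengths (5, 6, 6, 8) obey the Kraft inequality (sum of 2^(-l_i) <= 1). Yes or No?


Kraft sum = sum(2^(-l_i)) = 0.0664, need <= 1. Result: satisfied (a binary prefix-free code with these lengths exists)

Yes


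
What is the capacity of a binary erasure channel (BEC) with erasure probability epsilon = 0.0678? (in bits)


C = 1 - epsilon = 1 - 0.0678 = 0.9322

0.9322 bits


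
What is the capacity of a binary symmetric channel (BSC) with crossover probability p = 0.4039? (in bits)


H(p) = -p*log2(p) - (1-p)*log2(1-p) = -0.4039*log2(0.4039) - 0.5961*log2(0.5961) = 0.528273 + 0.444913 = 0.9732. C = 1 - H(p) = 1 - 0.9732 = 0.0268

0.0268 bits


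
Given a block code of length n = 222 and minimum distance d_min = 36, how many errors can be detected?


Detection capability = d_min - 1 = 36 - 1 = 35

35 errors


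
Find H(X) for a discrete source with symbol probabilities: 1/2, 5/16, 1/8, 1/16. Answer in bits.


H = -sum(p_i * log2(p_i)). Terms: -(1/2)*log2(1/2) = 0.500000; -(5/16)*log2(5/16) = 0.524397; -(1/8)*log2(1/8) = 0.375000; -(1/16)*log2(1/16) = 0.250000. H = 0.500000 + 0.524397 + 0.375000 + 0.250000 = 1.6494

1.6494 bits


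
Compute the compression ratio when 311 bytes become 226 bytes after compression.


Ratio = original / compressed = 311 / 226 = 1.3761

1.3761


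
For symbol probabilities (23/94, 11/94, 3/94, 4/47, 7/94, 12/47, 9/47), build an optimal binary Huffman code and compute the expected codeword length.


Huffman construction (repeatedly merge the two least-probable nodes; each merge adds 1 bit to every symbol beneath it): 3/94 + 7/94 = 5/47; 4/47 + 5/47 = 9/47; 11/94 + 9/47 = 29/94; 9/47 + 23/94 = 41/94; 12/47 + 29/94 = 53/94; 41/94 + 53/94 = 1. Resulting codeword lengths (in the order the probabilities were given): (2, 3, 4, 3, 4, 2, 3). L_avg = sum(p_i * l_i) = 23/94*2 + 11/94*3 + 3/94*4 + 4/47*3 + 7/94*4 + 12/47*2 + 9/47*3 = 245/94 = 2.6064

2.6064 bits


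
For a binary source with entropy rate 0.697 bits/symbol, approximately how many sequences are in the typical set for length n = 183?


log2|A_typical| = nH = 183 * 0.697 = 127.551, so |A_typical| ~ 2^127.551 = 2.493e+38

2.493e+38


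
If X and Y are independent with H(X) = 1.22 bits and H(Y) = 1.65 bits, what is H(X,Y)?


For independent variables, H(X,Y) = H(X) + H(Y) = 1.22 + 1.65 = 2.87

2.87 bits


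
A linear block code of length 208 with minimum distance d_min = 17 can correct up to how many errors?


Correction capability = floor((d-1)/2) = floor((17-1)/2) = 8

8 errors


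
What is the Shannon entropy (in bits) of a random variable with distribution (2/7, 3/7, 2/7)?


H = -sum(p_i * log2(p_i)). Terms: -(2/7)*log2(2/7) = 0.516387; -(3/7)*log2(3/7) = 0.523882; -(2/7)*log2(2/7) = 0.516387. H = 0.516387 + 0.523882 + 0.516387 = 1.5567

1.5567 bits


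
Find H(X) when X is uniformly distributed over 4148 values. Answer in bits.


H = log2(n) = log2(4148) = 12.0182

12.0182 bits


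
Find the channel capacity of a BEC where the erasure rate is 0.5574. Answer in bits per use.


C = 1 - epsilon = 1 - 0.5574 = 0.4426

0.4426 bits


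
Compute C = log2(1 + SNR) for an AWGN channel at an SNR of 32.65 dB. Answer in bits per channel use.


SNR_linear = 10^(32.65/10) = 1840.772; C = log2(1 + SNR_linear) = log2(1 + 1840.772) = 10.8469

10.8469 bits/channel use


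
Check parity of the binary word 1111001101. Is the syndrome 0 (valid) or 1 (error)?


Syndrome = XOR of all bits = 1 XOR 1 XOR 1 XOR 1 XOR 0 XOR 0 XOR 1 XOR 1 XOR 0 XOR 1 = 1

1


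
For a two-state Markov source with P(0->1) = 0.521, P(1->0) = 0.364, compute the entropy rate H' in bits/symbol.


Stationary distribution: pi_0 = p10/(p01+p10) = 0.4113, pi_1 = 0.5887. Entropy rate H' = pi_0*H(p01) + pi_1*H(p10) = 0.4113*0.9987 + 0.5887*0.946 = 0.9677

0.9677 bits/symbol


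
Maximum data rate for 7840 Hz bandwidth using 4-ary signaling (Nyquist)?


Rate = 2 * B * log2(M) = 2 * 7840 * 2.0 = 31360.0

31360.0 bps


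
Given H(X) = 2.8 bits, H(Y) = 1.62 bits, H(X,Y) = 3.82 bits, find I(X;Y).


I(X;Y) = H(X) + H(Y) - H(X,Y) = 2.8 + 1.62 - 3.82 = 0.6

0.6 bits


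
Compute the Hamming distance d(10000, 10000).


Count differing positions: . . . . . = 0 differences

0


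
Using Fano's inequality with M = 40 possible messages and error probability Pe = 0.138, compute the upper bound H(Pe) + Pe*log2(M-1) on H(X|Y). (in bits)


H(Pe) = -Pe*log2(Pe) - (1-Pe)*log2(1-Pe) = -0.138*log2(0.138) - 0.862*log2(0.862) = 0.394302 + 0.184675 = 0.579. Pe*log2(M-1) = 0.138*log2(39) = 0.729386. Bound = H(Pe) + Pe*log2(M-1) = 0.394302 + 0.184675 + 0.729386 = 1.3084

1.3084 bits


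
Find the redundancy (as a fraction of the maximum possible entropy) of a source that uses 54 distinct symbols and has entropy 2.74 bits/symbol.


H_max = log2(K) = log2(54) = 5.7549 bits/symbol. Redundancy = 1 - H/H_max = 1 - 2.74/5.7549 = 1 - 0.4761 = 0.5239

0.5239


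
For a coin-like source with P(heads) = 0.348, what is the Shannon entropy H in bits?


H = -p*log2(p) - (1-p)*log2(1-p). -0.348*log2(0.348) = 0.529949; -0.652*log2(0.652) = 0.402321. H = 0.529949 + 0.402321 = 0.9323

0.9323 bits


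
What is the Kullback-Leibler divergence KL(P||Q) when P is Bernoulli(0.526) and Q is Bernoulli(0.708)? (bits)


KL = p*log2(p/q) + (1-p)*log2((1-p)/(1-q)) = 0.526*log2(0.526/0.708) + 0.474*log2(0.474/0.292) = 0.1058

0.1058 bits


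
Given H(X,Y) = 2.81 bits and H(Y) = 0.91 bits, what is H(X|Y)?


H(X|Y) = H(X,Y) - H(Y) = 2.81 - 0.91 = 1.9

1.9 bits


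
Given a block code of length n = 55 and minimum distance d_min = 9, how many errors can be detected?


Detection capability = d_min - 1 = 9 - 1 = 8

8 errors


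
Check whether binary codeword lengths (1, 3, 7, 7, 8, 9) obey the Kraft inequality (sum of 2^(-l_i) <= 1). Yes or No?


Kraft sum = sum(2^(-l_i)) = 0.6465, need <= 1. Result: satisfied (a binary prefix-free code with these lengths exists)

Yes


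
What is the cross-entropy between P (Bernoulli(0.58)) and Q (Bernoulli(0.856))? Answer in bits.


H(P,Q) = -p*log2(q) - (1-p)*log2(1-q). -0.58*log2(0.856) = 0.130104; -0.42*log2(0.144) = 1.174261. H(P,Q) = 0.130104 + 1.174261 = 1.3044

1.3044 bits


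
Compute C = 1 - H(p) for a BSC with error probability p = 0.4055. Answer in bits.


H(p) = -p*log2(p) - (1-p)*log2(1-p) = -0.4055*log2(0.4055) - 0.5945*log2(0.5945) = 0.528053 + 0.446024 = 0.9741. C = 1 - H(p) = 1 - 0.9741 = 0.0259

0.0259 bits
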